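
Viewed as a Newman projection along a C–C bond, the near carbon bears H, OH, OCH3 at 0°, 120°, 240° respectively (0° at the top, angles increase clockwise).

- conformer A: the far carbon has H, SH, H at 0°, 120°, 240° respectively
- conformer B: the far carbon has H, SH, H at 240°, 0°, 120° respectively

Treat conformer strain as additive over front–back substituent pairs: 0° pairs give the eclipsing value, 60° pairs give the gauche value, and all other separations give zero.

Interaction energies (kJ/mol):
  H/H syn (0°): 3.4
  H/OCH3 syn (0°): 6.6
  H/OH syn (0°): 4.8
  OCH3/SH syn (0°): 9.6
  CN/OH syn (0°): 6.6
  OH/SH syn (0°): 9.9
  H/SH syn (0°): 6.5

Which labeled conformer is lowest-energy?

B

A is eclipsed. H at 0° is eclipsed with H at 0° (3.4); OH at 120° is eclipsed with SH at 120° (9.9); OCH3 at 240° is eclipsed with H at 240° (6.6). Total 19.9 kJ/mol.
B is eclipsed. H at 0° is eclipsed with SH at 0° (6.5); OH at 120° is eclipsed with H at 120° (4.8); OCH3 at 240° is eclipsed with H at 240° (6.6). Total 17.9 kJ/mol.
B has the lowest total (17.9 kJ/mol).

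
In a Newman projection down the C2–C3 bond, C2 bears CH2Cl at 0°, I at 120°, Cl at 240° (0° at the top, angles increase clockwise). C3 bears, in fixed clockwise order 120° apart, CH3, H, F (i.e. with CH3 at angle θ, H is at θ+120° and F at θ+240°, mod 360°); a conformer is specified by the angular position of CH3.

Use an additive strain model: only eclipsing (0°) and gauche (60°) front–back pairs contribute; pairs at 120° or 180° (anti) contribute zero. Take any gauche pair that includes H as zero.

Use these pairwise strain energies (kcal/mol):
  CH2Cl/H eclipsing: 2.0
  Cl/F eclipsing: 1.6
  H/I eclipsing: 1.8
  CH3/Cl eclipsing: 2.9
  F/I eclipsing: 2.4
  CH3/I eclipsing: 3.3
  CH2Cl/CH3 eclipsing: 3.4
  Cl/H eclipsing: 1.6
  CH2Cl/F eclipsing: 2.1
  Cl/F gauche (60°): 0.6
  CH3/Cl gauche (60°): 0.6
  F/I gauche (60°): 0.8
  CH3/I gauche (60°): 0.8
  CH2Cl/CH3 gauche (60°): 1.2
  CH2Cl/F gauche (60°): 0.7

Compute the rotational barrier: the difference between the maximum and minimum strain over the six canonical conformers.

CH3 at 0° (eclipsed): CH2Cl(0°)/CH3(0°) eclipsed 3.4; I(120°)/H(120°) eclipsed 1.8; Cl(240°)/F(240°) eclipsed 1.6 → 6.8 kcal/mol.
CH3 at 60° (staggered): CH2Cl(0°)/CH3(60°) gauche 1.2; CH2Cl(0°)/F(300°) gauche 0.7; I(120°)/CH3(60°) gauche 0.8; Cl(240°)/F(300°) gauche 0.6 → 3.3 kcal/mol.
CH3 at 120° (eclipsed): CH2Cl(0°)/F(0°) eclipsed 2.1; I(120°)/CH3(120°) eclipsed 3.3; Cl(240°)/H(240°) eclipsed 1.6 → 7.0 kcal/mol.
CH3 at 180° (staggered): CH2Cl(0°)/F(60°) gauche 0.7; I(120°)/CH3(180°) gauche 0.8; I(120°)/F(60°) gauche 0.8; Cl(240°)/CH3(180°) gauche 0.6 → 2.9 kcal/mol.
CH3 at 240° (eclipsed): CH2Cl(0°)/H(0°) eclipsed 2.0; I(120°)/F(120°) eclipsed 2.4; Cl(240°)/CH3(240°) eclipsed 2.9 → 7.3 kcal/mol.
CH3 at 300° (staggered): CH2Cl(0°)/CH3(300°) gauche 1.2; I(120°)/F(180°) gauche 0.8; Cl(240°)/CH3(300°) gauche 0.6; Cl(240°)/F(180°) gauche 0.6 → 3.2 kcal/mol.
Max at 240° (7.3 kcal/mol), min at 180° (2.9 kcal/mol); barrier = 4.4 kcal/mol.

4.4 kcal/mol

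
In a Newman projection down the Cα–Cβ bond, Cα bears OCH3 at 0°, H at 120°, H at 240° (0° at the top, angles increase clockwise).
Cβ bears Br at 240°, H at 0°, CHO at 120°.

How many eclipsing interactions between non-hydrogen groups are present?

Every eclipsing pair involves H, so the count is 0.

0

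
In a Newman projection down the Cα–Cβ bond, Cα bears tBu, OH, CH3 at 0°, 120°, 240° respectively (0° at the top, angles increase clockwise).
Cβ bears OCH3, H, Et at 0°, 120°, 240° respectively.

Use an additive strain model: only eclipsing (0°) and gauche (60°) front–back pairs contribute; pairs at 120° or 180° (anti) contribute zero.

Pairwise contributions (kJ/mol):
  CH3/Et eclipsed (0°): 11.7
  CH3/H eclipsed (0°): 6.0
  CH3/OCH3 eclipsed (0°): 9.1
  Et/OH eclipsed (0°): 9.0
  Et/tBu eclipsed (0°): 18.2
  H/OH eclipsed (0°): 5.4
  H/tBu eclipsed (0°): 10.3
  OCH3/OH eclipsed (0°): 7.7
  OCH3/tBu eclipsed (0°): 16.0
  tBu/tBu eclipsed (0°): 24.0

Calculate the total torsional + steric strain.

This conformer is eclipsed. tBu at 0° is eclipsed with OCH3 at 0° (16.0); OH at 120° is eclipsed with H at 120° (5.4); CH3 at 240° is eclipsed with Et at 240° (11.7). Total 33.1 kJ/mol.

33.1 kJ/mol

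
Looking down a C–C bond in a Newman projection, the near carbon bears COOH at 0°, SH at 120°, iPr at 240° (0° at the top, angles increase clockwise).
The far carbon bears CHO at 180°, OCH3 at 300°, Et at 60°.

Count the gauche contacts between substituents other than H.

6

Non-H gauche pairs: COOH(0°)/OCH3(300°); COOH(0°)/Et(60°); SH(120°)/CHO(180°); SH(120°)/Et(60°); iPr(240°)/CHO(180°); iPr(240°)/OCH3(300°) — 6 interactions.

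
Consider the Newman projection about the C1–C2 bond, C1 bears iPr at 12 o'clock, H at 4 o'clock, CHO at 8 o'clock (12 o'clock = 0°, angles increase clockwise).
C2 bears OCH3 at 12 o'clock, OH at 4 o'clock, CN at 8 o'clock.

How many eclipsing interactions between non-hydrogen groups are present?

2

Non-H eclipsing pairs: iPr(0°)/OCH3(0°); CHO(240°)/CN(240°) — 2 interactions.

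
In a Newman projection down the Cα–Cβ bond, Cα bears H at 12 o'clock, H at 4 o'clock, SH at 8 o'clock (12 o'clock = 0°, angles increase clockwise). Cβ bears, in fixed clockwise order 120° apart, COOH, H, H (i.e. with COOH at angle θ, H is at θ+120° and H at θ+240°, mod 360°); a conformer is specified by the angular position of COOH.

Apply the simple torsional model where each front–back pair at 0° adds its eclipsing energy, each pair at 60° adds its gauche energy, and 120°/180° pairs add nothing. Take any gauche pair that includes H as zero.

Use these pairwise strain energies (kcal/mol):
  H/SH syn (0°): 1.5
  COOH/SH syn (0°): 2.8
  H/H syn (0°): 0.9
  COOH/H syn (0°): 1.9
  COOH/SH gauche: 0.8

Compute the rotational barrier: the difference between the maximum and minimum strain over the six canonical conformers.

COOH at 0° (eclipsed): H(0°)/COOH(0°) eclipsed 1.9; H(120°)/H(120°) eclipsed 0.9; SH(240°)/H(240°) eclipsed 1.5 → 4.3 kcal/mol.
COOH at 60° (staggered): no non-H gauche contacts → 0.0 kcal/mol.
COOH at 120° (eclipsed): H(0°)/H(0°) eclipsed 0.9; H(120°)/COOH(120°) eclipsed 1.9; SH(240°)/H(240°) eclipsed 1.5 → 4.3 kcal/mol.
COOH at 180° (staggered): SH(240°)/COOH(180°) gauche 0.8 → 0.8 kcal/mol.
COOH at 240° (eclipsed): H(0°)/H(0°) eclipsed 0.9; H(120°)/H(120°) eclipsed 0.9; SH(240°)/COOH(240°) eclipsed 2.8 → 4.6 kcal/mol.
COOH at 300° (staggered): SH(240°)/COOH(300°) gauche 0.8 → 0.8 kcal/mol.
Max at 240° (4.6 kcal/mol), min at 60° (0.0 kcal/mol); barrier = 4.6 kcal/mol.

4.6 kcal/mol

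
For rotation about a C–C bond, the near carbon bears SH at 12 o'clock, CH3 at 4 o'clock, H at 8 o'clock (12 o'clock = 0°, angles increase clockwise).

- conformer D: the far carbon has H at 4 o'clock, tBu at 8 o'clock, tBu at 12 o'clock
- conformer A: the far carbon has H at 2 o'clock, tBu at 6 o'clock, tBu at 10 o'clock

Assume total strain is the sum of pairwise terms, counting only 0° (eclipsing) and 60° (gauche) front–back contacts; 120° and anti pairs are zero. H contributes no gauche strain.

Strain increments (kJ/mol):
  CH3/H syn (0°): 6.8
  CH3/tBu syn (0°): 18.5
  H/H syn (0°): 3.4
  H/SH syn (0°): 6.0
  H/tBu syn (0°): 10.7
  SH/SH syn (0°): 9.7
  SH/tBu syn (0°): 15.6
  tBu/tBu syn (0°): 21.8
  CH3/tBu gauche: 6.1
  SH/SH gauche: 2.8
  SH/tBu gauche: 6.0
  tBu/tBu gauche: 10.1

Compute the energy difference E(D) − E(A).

+21.0 kJ/mol

D (eclipsed): SH–tBu eclipsed, CH3–H eclipsed, H–tBu eclipsed; 15.6 + 6.8 + 10.7 = 33.1 kJ/mol.
A (staggered): SH–tBu gauche, CH3–tBu gauche; 6.0 + 6.1 = 12.1 kJ/mol.
E(D) − E(A) = 33.1 − 12.1 = +21.0 kJ/mol.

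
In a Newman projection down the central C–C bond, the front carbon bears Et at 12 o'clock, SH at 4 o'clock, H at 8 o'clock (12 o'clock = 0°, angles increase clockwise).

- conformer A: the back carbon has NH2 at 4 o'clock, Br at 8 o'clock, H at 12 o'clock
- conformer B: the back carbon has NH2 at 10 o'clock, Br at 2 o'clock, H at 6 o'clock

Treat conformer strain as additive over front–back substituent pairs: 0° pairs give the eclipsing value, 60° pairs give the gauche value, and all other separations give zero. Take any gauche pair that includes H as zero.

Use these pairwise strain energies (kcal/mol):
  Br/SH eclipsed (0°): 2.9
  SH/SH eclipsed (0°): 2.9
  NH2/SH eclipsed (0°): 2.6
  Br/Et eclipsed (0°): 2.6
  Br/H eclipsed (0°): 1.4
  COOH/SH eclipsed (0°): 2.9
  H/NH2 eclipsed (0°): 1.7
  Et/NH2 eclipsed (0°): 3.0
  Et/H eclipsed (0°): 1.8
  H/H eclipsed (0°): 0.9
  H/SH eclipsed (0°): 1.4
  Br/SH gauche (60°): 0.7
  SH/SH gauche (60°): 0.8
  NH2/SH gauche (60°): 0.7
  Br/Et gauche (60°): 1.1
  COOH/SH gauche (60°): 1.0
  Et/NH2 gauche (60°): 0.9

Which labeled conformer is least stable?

A

A (eclipsed): Et(0°)/H(0°) eclipsed 1.8; SH(120°)/NH2(120°) eclipsed 2.6; H(240°)/Br(240°) eclipsed 1.4 → 5.8 kcal/mol.
B (staggered): Et(0°)/NH2(300°) gauche 0.9; Et(0°)/Br(60°) gauche 1.1; SH(120°)/Br(60°) gauche 0.7 → 2.7 kcal/mol.
A has the highest total (5.8 kcal/mol).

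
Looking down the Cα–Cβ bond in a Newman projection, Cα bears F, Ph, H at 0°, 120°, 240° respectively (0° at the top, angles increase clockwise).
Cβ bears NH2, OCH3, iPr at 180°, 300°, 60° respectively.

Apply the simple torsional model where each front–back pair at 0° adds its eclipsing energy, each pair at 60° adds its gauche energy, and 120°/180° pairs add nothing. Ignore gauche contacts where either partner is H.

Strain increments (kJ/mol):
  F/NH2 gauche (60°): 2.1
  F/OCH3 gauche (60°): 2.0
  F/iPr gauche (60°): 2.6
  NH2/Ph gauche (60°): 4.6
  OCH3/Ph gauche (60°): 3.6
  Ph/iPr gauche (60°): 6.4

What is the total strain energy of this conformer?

This conformer (staggered): F(0°)/OCH3(300°) gauche 2.0; F(0°)/iPr(60°) gauche 2.6; Ph(120°)/NH2(180°) gauche 4.6; Ph(120°)/iPr(60°) gauche 6.4 → 15.6 kJ/mol.

15.6 kJ/mol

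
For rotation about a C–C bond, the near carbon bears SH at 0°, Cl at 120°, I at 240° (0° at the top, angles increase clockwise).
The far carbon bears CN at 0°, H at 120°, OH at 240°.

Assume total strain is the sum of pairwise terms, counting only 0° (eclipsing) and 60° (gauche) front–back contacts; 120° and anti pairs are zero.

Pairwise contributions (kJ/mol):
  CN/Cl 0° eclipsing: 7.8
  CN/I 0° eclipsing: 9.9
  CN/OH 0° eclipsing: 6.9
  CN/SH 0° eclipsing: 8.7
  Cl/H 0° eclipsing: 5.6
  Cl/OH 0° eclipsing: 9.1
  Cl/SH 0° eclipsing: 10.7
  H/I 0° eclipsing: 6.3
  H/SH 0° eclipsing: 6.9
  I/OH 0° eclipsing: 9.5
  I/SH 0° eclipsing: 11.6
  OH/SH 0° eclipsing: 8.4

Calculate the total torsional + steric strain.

This conformer (eclipsed): SH–CN eclipsed, Cl–H eclipsed, I–OH eclipsed; 8.7 + 5.6 + 9.5 = 23.8 kJ/mol.

23.8 kJ/mol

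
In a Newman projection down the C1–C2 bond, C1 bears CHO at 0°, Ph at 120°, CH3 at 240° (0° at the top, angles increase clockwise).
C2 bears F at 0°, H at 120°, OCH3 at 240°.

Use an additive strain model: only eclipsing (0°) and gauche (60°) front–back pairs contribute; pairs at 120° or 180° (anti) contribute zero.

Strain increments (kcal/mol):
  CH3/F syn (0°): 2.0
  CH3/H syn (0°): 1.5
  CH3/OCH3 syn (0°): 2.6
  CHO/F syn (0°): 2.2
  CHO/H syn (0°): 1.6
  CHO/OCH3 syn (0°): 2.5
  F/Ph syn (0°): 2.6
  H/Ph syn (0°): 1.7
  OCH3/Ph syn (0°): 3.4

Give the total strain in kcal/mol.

This conformer (eclipsed): CHO–F eclipsed, Ph–H eclipsed, CH3–OCH3 eclipsed; 2.2 + 1.7 + 2.6 = 6.5 kcal/mol.

6.5 kcal/mol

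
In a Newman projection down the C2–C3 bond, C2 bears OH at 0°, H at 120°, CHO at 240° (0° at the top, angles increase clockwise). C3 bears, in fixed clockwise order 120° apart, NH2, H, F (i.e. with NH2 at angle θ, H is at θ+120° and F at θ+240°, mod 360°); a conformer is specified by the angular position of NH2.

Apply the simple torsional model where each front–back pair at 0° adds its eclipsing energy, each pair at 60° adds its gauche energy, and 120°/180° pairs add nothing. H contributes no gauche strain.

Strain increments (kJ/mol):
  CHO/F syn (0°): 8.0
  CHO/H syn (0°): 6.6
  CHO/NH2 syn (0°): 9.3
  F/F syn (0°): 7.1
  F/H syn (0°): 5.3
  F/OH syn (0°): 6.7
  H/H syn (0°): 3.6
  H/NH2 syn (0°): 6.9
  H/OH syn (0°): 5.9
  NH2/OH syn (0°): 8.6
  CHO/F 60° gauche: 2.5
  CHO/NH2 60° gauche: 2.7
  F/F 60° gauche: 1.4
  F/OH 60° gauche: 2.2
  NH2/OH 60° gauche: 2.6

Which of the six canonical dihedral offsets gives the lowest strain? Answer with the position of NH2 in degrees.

180°

NH2 at 0° (eclipsed): OH(0°)/NH2(0°) eclipsed 8.6; H(120°)/H(120°) eclipsed 3.6; CHO(240°)/F(240°) eclipsed 8.0 → 20.2 kJ/mol.
NH2 at 60° (staggered): OH(0°)/NH2(60°) gauche 2.6; OH(0°)/F(300°) gauche 2.2; CHO(240°)/F(300°) gauche 2.5 → 7.3 kJ/mol.
NH2 at 120° (eclipsed): OH(0°)/F(0°) eclipsed 6.7; H(120°)/NH2(120°) eclipsed 6.9; CHO(240°)/H(240°) eclipsed 6.6 → 20.2 kJ/mol.
NH2 at 180° (staggered): OH(0°)/F(60°) gauche 2.2; CHO(240°)/NH2(180°) gauche 2.7 → 4.9 kJ/mol.
NH2 at 240° (eclipsed): OH(0°)/H(0°) eclipsed 5.9; H(120°)/F(120°) eclipsed 5.3; CHO(240°)/NH2(240°) eclipsed 9.3 → 20.5 kJ/mol.
NH2 at 300° (staggered): OH(0°)/NH2(300°) gauche 2.6; CHO(240°)/NH2(300°) gauche 2.7; CHO(240°)/F(180°) gauche 2.5 → 7.8 kJ/mol.
The minimum (4.9 kJ/mol) occurs with NH2 at 180°.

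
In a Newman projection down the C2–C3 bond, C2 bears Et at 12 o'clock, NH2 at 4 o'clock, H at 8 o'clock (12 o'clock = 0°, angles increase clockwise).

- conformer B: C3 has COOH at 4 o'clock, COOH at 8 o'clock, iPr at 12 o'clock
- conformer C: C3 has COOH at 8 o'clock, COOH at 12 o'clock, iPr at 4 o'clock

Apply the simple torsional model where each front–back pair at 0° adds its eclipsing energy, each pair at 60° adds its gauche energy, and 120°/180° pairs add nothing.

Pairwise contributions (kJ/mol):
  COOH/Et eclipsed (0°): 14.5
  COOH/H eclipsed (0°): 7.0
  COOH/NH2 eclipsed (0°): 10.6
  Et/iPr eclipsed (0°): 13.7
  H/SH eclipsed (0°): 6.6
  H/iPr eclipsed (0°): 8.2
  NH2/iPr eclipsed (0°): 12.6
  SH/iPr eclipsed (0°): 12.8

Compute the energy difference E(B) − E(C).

-2.8 kJ/mol

B (eclipsed): Et–iPr eclipsed, NH2–COOH eclipsed, H–COOH eclipsed; 13.7 + 10.6 + 7.0 = 31.3 kJ/mol.
C (eclipsed): Et–COOH eclipsed, NH2–iPr eclipsed, H–COOH eclipsed; 14.5 + 12.6 + 7.0 = 34.1 kJ/mol.
E(B) − E(C) = 31.3 − 34.1 = -2.8 kJ/mol.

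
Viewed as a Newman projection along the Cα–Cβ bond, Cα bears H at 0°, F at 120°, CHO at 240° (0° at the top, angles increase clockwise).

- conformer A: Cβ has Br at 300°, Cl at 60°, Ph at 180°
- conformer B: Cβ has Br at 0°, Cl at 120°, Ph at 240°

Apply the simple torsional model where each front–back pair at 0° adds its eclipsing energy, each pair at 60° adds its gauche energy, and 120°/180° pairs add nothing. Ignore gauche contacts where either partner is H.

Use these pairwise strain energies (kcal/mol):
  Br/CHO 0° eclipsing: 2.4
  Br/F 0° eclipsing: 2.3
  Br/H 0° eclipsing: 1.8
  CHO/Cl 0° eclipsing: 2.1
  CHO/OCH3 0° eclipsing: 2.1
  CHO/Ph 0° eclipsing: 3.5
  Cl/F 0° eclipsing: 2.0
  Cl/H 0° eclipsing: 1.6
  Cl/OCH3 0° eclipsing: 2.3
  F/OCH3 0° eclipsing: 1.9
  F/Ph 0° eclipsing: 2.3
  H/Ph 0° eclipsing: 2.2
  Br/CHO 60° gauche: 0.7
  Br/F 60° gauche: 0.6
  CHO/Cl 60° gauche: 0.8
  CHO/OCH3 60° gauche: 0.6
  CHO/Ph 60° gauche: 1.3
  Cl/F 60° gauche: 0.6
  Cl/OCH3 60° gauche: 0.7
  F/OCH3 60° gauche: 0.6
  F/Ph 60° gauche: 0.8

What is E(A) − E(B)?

A (staggered): F(120°)/Cl(60°) gauche 0.6; F(120°)/Ph(180°) gauche 0.8; CHO(240°)/Br(300°) gauche 0.7; CHO(240°)/Ph(180°) gauche 1.3 → 3.4 kcal/mol.
B (eclipsed): H(0°)/Br(0°) eclipsed 1.8; F(120°)/Cl(120°) eclipsed 2.0; CHO(240°)/Ph(240°) eclipsed 3.5 → 7.3 kcal/mol.
E(A) − E(B) = 3.4 − 7.3 = -3.9 kcal/mol.

-3.9 kcal/mol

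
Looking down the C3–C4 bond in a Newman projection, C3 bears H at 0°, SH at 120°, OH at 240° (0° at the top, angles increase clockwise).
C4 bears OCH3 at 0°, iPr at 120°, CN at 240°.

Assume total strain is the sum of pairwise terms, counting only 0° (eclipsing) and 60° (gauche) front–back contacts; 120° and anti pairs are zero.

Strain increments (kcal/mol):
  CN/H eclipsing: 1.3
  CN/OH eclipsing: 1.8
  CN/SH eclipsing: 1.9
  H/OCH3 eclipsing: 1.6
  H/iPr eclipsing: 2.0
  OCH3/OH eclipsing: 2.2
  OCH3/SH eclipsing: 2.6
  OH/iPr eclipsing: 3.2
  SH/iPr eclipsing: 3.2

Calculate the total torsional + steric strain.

This conformer is eclipsed. H at 0° is eclipsed with OCH3 at 0° (1.6); SH at 120° is eclipsed with iPr at 120° (3.2); OH at 240° is eclipsed with CN at 240° (1.8). Total 6.6 kcal/mol.

6.6 kcal/mol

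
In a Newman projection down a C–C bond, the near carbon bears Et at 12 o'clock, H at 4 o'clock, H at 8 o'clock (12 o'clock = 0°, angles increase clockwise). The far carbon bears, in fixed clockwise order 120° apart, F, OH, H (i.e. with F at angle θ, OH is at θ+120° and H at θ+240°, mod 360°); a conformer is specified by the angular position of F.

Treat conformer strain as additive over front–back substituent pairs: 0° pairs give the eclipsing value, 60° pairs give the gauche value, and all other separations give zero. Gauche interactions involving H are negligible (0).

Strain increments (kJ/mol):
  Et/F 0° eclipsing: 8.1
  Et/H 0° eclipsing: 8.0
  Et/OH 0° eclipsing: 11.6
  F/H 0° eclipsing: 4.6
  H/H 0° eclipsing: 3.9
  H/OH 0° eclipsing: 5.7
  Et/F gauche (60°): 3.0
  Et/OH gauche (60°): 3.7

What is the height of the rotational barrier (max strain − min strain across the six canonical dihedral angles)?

17.1 kJ/mol

F at 0° is eclipsed. Et at 0° is eclipsed with F at 0° (8.1); H at 120° is eclipsed with OH at 120° (5.7); H at 240° is eclipsed with H at 240° (3.9). Total 17.7 kJ/mol.
F at 60° is staggered. Et at 0° is gauche with F at 60° (3.0). Total 3.0 kJ/mol.
F at 120° is eclipsed. Et at 0° is eclipsed with H at 0° (8.0); H at 120° is eclipsed with F at 120° (4.6); H at 240° is eclipsed with OH at 240° (5.7). Total 18.3 kJ/mol.
F at 180° is staggered. Et at 0° is gauche with OH at 300° (3.7). Total 3.7 kJ/mol.
F at 240° is eclipsed. Et at 0° is eclipsed with OH at 0° (11.6); H at 120° is eclipsed with H at 120° (3.9); H at 240° is eclipsed with F at 240° (4.6). Total 20.1 kJ/mol.
F at 300° is staggered. Et at 0° is gauche with F at 300° (3.0); Et at 0° is gauche with OH at 60° (3.7). Total 6.7 kJ/mol.
Max at 240° (20.1 kJ/mol), min at 60° (3.0 kJ/mol); barrier = 17.1 kJ/mol.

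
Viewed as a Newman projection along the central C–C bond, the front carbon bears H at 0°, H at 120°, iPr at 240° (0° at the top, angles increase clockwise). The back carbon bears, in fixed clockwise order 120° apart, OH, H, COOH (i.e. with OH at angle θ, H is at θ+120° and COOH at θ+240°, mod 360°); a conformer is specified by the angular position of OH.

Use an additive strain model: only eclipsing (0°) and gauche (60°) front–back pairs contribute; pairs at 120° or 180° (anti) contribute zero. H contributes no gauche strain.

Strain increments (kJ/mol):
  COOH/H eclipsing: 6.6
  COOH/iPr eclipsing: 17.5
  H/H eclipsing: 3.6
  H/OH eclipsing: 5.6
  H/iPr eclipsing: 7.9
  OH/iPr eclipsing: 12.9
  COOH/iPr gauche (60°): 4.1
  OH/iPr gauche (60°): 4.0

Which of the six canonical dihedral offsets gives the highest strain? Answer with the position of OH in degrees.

OH at 0° is eclipsed. H at 0° is eclipsed with OH at 0° (5.6); H at 120° is eclipsed with H at 120° (3.6); iPr at 240° is eclipsed with COOH at 240° (17.5). Total 26.7 kJ/mol.
OH at 60° is staggered. iPr at 240° is gauche with COOH at 300° (4.1). Total 4.1 kJ/mol.
OH at 120° is eclipsed. H at 0° is eclipsed with COOH at 0° (6.6); H at 120° is eclipsed with OH at 120° (5.6); iPr at 240° is eclipsed with H at 240° (7.9). Total 20.1 kJ/mol.
OH at 180° is staggered. iPr at 240° is gauche with OH at 180° (4.0). Total 4.0 kJ/mol.
OH at 240° is eclipsed. H at 0° is eclipsed with H at 0° (3.6); H at 120° is eclipsed with COOH at 120° (6.6); iPr at 240° is eclipsed with OH at 240° (12.9). Total 23.1 kJ/mol.
OH at 300° is staggered. iPr at 240° is gauche with OH at 300° (4.0); iPr at 240° is gauche with COOH at 180° (4.1). Total 8.1 kJ/mol.
The maximum (26.7 kJ/mol) occurs with OH at 0°.

0°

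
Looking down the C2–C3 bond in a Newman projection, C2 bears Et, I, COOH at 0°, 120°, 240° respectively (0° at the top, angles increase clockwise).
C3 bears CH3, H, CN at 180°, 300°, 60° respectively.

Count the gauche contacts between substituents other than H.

4

Non-H gauche pairs: Et(0°)/CN(60°); I(120°)/CH3(180°); I(120°)/CN(60°); COOH(240°)/CH3(180°) — 4 interactions.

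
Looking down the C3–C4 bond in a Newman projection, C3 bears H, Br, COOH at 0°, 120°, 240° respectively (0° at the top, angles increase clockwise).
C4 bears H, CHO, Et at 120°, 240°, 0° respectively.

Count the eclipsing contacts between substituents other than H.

1

Non-H eclipsing pairs: COOH(240°)/CHO(240°) — 1 interaction.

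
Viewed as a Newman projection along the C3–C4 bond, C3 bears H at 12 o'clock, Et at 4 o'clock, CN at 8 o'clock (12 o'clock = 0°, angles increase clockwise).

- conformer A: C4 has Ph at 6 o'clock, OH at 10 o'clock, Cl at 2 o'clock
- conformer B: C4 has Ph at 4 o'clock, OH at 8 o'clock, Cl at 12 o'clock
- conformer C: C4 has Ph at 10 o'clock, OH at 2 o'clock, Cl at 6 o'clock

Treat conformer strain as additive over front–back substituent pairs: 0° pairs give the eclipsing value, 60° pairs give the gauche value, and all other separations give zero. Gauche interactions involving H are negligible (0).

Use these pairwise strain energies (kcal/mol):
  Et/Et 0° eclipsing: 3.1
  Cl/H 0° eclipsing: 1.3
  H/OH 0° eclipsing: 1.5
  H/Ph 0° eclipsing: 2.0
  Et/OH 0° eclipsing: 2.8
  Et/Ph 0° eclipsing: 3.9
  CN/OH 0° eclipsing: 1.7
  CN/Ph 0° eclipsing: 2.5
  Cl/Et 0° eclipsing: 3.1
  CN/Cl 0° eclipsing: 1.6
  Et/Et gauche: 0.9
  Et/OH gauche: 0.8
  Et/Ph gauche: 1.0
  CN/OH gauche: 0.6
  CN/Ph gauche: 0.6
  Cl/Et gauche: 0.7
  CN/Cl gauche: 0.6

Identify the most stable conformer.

A (staggered): Et–Ph gauche, Et–Cl gauche, CN–Ph gauche, CN–OH gauche; 1.0 + 0.7 + 0.6 + 0.6 = 2.9 kcal/mol.
B (eclipsed): H–Cl eclipsed, Et–Ph eclipsed, CN–OH eclipsed; 1.3 + 3.9 + 1.7 = 6.9 kcal/mol.
C (staggered): Et–OH gauche, Et–Cl gauche, CN–Ph gauche, CN–Cl gauche; 0.8 + 0.7 + 0.6 + 0.6 = 2.7 kcal/mol.
C has the lowest total (2.7 kcal/mol).

C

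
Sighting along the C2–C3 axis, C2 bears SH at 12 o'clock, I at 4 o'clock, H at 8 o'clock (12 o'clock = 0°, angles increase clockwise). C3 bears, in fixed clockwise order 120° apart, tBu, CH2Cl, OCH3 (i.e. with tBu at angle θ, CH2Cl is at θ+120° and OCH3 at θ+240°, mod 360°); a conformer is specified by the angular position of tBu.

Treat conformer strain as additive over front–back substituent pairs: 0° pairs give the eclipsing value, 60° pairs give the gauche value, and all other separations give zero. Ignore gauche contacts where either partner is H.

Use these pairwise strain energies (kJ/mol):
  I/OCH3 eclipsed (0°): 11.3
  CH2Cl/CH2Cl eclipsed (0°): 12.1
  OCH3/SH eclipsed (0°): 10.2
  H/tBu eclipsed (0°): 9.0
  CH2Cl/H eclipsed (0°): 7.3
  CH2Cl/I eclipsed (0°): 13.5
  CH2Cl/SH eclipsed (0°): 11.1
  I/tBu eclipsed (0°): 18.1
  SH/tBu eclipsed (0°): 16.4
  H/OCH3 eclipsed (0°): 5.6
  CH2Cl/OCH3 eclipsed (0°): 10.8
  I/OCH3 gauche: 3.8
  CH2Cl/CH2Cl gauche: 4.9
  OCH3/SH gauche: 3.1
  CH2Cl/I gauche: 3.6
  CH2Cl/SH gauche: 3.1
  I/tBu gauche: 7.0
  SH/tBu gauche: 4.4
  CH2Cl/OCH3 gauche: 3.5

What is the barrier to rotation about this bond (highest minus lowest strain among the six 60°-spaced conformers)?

20.7 kJ/mol

tBu at 0° (eclipsed): SH(0°)/tBu(0°) eclipsed 16.4; I(120°)/CH2Cl(120°) eclipsed 13.5; H(240°)/OCH3(240°) eclipsed 5.6 → 35.5 kJ/mol.
tBu at 60° (staggered): SH(0°)/tBu(60°) gauche 4.4; SH(0°)/OCH3(300°) gauche 3.1; I(120°)/tBu(60°) gauche 7.0; I(120°)/CH2Cl(180°) gauche 3.6 → 18.1 kJ/mol.
tBu at 120° (eclipsed): SH(0°)/OCH3(0°) eclipsed 10.2; I(120°)/tBu(120°) eclipsed 18.1; H(240°)/CH2Cl(240°) eclipsed 7.3 → 35.6 kJ/mol.
tBu at 180° (staggered): SH(0°)/CH2Cl(300°) gauche 3.1; SH(0°)/OCH3(60°) gauche 3.1; I(120°)/tBu(180°) gauche 7.0; I(120°)/OCH3(60°) gauche 3.8 → 17.0 kJ/mol.
tBu at 240° (eclipsed): SH(0°)/CH2Cl(0°) eclipsed 11.1; I(120°)/OCH3(120°) eclipsed 11.3; H(240°)/tBu(240°) eclipsed 9.0 → 31.4 kJ/mol.
tBu at 300° (staggered): SH(0°)/tBu(300°) gauche 4.4; SH(0°)/CH2Cl(60°) gauche 3.1; I(120°)/CH2Cl(60°) gauche 3.6; I(120°)/OCH3(180°) gauche 3.8 → 14.9 kJ/mol.
Max at 120° (35.6 kJ/mol), min at 300° (14.9 kJ/mol); barrier = 20.7 kJ/mol.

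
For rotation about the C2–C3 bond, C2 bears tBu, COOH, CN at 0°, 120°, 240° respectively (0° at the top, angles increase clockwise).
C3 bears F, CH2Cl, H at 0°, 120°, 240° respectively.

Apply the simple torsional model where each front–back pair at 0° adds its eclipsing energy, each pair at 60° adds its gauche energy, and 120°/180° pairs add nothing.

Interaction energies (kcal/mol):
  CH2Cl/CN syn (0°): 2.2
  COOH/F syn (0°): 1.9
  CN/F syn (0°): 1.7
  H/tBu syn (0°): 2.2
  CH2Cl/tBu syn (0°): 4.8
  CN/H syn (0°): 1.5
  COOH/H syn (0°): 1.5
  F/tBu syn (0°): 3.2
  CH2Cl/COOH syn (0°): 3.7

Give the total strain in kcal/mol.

This conformer (eclipsed): tBu–F eclipsed, COOH–CH2Cl eclipsed, CN–H eclipsed; 3.2 + 3.7 + 1.5 = 8.4 kcal/mol.

8.4 kcal/mol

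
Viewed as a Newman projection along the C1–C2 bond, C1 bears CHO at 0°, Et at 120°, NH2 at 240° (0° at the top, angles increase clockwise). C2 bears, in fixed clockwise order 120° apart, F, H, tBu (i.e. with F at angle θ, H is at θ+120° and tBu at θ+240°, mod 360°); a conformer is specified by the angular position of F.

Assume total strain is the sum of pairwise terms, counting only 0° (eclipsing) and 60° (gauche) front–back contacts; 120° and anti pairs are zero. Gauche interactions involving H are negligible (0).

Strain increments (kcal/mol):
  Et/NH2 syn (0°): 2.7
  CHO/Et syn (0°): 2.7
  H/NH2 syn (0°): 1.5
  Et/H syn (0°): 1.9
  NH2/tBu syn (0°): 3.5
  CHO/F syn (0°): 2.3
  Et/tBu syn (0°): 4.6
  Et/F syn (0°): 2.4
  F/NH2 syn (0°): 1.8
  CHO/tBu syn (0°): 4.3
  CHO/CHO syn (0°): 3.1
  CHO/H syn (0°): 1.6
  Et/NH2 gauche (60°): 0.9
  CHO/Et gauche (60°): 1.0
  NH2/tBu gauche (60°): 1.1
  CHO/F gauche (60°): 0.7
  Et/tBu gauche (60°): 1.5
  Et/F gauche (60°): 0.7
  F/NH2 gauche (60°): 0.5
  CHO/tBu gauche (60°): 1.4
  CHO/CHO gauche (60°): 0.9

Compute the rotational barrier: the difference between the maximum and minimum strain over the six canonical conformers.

F at 0° (eclipsed): CHO(0°)/F(0°) eclipsed 2.3; Et(120°)/H(120°) eclipsed 1.9; NH2(240°)/tBu(240°) eclipsed 3.5 → 7.7 kcal/mol.
F at 60° (staggered): CHO(0°)/F(60°) gauche 0.7; CHO(0°)/tBu(300°) gauche 1.4; Et(120°)/F(60°) gauche 0.7; NH2(240°)/tBu(300°) gauche 1.1 → 3.9 kcal/mol.
F at 120° (eclipsed): CHO(0°)/tBu(0°) eclipsed 4.3; Et(120°)/F(120°) eclipsed 2.4; NH2(240°)/H(240°) eclipsed 1.5 → 8.2 kcal/mol.
F at 180° (staggered): CHO(0°)/tBu(60°) gauche 1.4; Et(120°)/F(180°) gauche 0.7; Et(120°)/tBu(60°) gauche 1.5; NH2(240°)/F(180°) gauche 0.5 → 4.1 kcal/mol.
F at 240° (eclipsed): CHO(0°)/H(0°) eclipsed 1.6; Et(120°)/tBu(120°) eclipsed 4.6; NH2(240°)/F(240°) eclipsed 1.8 → 8.0 kcal/mol.
F at 300° (staggered): CHO(0°)/F(300°) gauche 0.7; Et(120°)/tBu(180°) gauche 1.5; NH2(240°)/F(300°) gauche 0.5; NH2(240°)/tBu(180°) gauche 1.1 → 3.8 kcal/mol.
Max at 120° (8.2 kcal/mol), min at 300° (3.8 kcal/mol); barrier = 4.4 kcal/mol.

4.4 kcal/mol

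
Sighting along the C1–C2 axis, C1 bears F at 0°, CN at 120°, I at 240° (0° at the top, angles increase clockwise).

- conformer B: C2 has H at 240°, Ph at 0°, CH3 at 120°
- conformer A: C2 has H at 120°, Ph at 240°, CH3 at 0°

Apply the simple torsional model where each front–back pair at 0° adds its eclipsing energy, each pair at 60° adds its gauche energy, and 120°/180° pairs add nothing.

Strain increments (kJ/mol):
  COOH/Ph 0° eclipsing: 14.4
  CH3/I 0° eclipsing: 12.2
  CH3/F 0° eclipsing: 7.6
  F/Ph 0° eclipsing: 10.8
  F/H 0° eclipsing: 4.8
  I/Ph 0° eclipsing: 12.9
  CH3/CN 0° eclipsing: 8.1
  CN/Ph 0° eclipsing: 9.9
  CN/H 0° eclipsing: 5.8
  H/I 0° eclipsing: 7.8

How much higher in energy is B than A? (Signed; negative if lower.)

B (eclipsed): F(0°)/Ph(0°) eclipsed 10.8; CN(120°)/CH3(120°) eclipsed 8.1; I(240°)/H(240°) eclipsed 7.8 → 26.7 kJ/mol.
A (eclipsed): F(0°)/CH3(0°) eclipsed 7.6; CN(120°)/H(120°) eclipsed 5.8; I(240°)/Ph(240°) eclipsed 12.9 → 26.3 kJ/mol.
E(B) − E(A) = 26.7 − 26.3 = +0.4 kJ/mol.

+0.4 kJ/mol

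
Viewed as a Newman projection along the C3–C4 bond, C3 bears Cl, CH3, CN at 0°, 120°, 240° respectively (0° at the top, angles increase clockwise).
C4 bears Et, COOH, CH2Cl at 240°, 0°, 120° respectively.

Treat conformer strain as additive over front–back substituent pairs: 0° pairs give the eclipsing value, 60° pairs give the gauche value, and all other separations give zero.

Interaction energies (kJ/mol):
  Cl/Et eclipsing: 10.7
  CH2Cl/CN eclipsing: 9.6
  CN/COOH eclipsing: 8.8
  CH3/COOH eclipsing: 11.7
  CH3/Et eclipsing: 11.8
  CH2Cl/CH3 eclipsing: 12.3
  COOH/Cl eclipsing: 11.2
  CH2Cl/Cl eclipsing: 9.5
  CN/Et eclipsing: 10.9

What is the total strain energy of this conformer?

This conformer is eclipsed. Cl at 0° is eclipsed with COOH at 0° (11.2); CH3 at 120° is eclipsed with CH2Cl at 120° (12.3); CN at 240° is eclipsed with Et at 240° (10.9). Total 34.4 kJ/mol.

34.4 kJ/mol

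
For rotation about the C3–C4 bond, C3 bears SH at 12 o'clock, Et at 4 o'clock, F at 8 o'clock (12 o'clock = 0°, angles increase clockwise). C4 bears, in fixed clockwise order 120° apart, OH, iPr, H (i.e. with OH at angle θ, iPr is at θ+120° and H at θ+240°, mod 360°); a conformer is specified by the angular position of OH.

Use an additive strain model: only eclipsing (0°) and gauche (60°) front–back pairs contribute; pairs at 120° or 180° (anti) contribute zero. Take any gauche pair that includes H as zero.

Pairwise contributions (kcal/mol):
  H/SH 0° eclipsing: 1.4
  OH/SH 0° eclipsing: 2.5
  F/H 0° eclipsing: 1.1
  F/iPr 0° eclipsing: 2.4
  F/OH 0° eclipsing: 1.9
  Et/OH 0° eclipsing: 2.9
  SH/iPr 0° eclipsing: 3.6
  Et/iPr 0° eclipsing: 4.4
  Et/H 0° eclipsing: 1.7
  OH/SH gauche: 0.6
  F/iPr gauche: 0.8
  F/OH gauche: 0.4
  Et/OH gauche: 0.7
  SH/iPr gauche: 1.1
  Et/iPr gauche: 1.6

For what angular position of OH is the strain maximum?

OH at 0° (eclipsed): SH(0°)/OH(0°) eclipsed 2.5; Et(120°)/iPr(120°) eclipsed 4.4; F(240°)/H(240°) eclipsed 1.1 → 8.0 kcal/mol.
OH at 60° (staggered): SH(0°)/OH(60°) gauche 0.6; Et(120°)/OH(60°) gauche 0.7; Et(120°)/iPr(180°) gauche 1.6; F(240°)/iPr(180°) gauche 0.8 → 3.7 kcal/mol.
OH at 120° (eclipsed): SH(0°)/H(0°) eclipsed 1.4; Et(120°)/OH(120°) eclipsed 2.9; F(240°)/iPr(240°) eclipsed 2.4 → 6.7 kcal/mol.
OH at 180° (staggered): SH(0°)/iPr(300°) gauche 1.1; Et(120°)/OH(180°) gauche 0.7; F(240°)/OH(180°) gauche 0.4; F(240°)/iPr(300°) gauche 0.8 → 3.0 kcal/mol.
OH at 240° (eclipsed): SH(0°)/iPr(0°) eclipsed 3.6; Et(120°)/H(120°) eclipsed 1.7; F(240°)/OH(240°) eclipsed 1.9 → 7.2 kcal/mol.
OH at 300° (staggered): SH(0°)/OH(300°) gauche 0.6; SH(0°)/iPr(60°) gauche 1.1; Et(120°)/iPr(60°) gauche 1.6; F(240°)/OH(300°) gauche 0.4 → 3.7 kcal/mol.
The maximum (8.0 kcal/mol) occurs with OH at 0°.

0°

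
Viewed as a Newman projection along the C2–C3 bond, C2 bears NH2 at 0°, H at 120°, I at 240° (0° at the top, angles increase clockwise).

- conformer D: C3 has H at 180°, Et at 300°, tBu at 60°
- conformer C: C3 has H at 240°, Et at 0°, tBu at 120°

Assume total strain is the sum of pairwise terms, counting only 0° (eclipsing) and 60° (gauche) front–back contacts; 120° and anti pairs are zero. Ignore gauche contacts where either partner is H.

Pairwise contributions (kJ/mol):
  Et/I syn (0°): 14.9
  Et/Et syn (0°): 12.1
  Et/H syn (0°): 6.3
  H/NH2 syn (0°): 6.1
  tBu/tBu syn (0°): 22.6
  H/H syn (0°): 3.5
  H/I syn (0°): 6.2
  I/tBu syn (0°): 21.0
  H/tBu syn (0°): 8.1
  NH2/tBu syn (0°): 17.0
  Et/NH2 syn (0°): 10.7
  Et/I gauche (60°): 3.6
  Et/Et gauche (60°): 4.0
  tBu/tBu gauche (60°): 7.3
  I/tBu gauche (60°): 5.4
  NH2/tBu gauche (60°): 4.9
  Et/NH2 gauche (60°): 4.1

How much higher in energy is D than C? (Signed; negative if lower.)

D (staggered): NH2–Et gauche, NH2–tBu gauche, I–Et gauche; 4.1 + 4.9 + 3.6 = 12.6 kJ/mol.
C (eclipsed): NH2–Et eclipsed, H–tBu eclipsed, I–H eclipsed; 10.7 + 8.1 + 6.2 = 25.0 kJ/mol.
E(D) − E(C) = 12.6 − 25.0 = -12.4 kJ/mol.

-12.4 kJ/mol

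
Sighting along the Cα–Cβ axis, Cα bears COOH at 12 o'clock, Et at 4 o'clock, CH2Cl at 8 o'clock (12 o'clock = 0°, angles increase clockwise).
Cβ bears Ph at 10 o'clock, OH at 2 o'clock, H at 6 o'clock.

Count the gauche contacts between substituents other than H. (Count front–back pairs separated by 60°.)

4

Non-H gauche pairs: COOH(0°)/Ph(300°); COOH(0°)/OH(60°); Et(120°)/OH(60°); CH2Cl(240°)/Ph(300°) — 4 interactions.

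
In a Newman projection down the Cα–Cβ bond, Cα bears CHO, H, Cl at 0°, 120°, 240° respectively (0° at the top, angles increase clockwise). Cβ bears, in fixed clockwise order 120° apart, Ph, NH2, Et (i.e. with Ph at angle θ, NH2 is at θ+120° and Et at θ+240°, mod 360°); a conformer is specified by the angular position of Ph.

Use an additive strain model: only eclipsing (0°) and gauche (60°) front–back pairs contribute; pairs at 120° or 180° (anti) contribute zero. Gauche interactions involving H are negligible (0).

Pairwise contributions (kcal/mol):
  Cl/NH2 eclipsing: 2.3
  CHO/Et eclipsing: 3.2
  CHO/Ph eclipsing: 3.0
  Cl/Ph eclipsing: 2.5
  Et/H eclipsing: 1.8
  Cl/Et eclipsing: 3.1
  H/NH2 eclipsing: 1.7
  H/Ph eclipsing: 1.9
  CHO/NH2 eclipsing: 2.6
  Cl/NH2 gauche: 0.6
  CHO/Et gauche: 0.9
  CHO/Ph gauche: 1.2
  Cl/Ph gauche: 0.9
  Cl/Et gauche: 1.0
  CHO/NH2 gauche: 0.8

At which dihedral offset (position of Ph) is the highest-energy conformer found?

Ph at 0° (eclipsed): CHO(0°)/Ph(0°) eclipsed 3.0; H(120°)/NH2(120°) eclipsed 1.7; Cl(240°)/Et(240°) eclipsed 3.1 → 7.8 kcal/mol.
Ph at 60° (staggered): CHO(0°)/Ph(60°) gauche 1.2; CHO(0°)/Et(300°) gauche 0.9; Cl(240°)/NH2(180°) gauche 0.6; Cl(240°)/Et(300°) gauche 1.0 → 3.7 kcal/mol.
Ph at 120° (eclipsed): CHO(0°)/Et(0°) eclipsed 3.2; H(120°)/Ph(120°) eclipsed 1.9; Cl(240°)/NH2(240°) eclipsed 2.3 → 7.4 kcal/mol.
Ph at 180° (staggered): CHO(0°)/NH2(300°) gauche 0.8; CHO(0°)/Et(60°) gauche 0.9; Cl(240°)/Ph(180°) gauche 0.9; Cl(240°)/NH2(300°) gauche 0.6 → 3.2 kcal/mol.
Ph at 240° (eclipsed): CHO(0°)/NH2(0°) eclipsed 2.6; H(120°)/Et(120°) eclipsed 1.8; Cl(240°)/Ph(240°) eclipsed 2.5 → 6.9 kcal/mol.
Ph at 300° (staggered): CHO(0°)/Ph(300°) gauche 1.2; CHO(0°)/NH2(60°) gauche 0.8; Cl(240°)/Ph(300°) gauche 0.9; Cl(240°)/Et(180°) gauche 1.0 → 3.9 kcal/mol.
The maximum (7.8 kcal/mol) occurs with Ph at 0°.

0°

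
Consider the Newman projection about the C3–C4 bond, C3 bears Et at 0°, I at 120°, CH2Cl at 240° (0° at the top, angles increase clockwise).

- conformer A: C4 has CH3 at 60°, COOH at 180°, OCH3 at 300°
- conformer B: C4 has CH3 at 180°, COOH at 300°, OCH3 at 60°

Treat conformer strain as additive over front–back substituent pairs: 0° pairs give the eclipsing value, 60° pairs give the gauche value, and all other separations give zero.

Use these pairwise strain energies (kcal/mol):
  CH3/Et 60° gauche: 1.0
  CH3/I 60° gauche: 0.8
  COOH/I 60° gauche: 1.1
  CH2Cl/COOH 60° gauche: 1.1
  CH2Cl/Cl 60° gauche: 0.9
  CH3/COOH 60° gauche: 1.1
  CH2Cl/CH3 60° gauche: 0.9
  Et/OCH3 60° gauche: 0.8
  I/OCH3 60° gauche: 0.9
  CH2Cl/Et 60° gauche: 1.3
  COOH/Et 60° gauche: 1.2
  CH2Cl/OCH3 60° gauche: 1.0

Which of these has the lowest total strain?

A (staggered): Et–CH3 gauche, Et–OCH3 gauche, I–CH3 gauche, I–COOH gauche, CH2Cl–COOH gauche, CH2Cl–OCH3 gauche; 1.0 + 0.8 + 0.8 + 1.1 + 1.1 + 1.0 = 5.8 kcal/mol.
B (staggered): Et–COOH gauche, Et–OCH3 gauche, I–CH3 gauche, I–OCH3 gauche, CH2Cl–CH3 gauche, CH2Cl–COOH gauche; 1.2 + 0.8 + 0.8 + 0.9 + 0.9 + 1.1 = 5.7 kcal/mol.
B has the lowest total (5.7 kcal/mol).

B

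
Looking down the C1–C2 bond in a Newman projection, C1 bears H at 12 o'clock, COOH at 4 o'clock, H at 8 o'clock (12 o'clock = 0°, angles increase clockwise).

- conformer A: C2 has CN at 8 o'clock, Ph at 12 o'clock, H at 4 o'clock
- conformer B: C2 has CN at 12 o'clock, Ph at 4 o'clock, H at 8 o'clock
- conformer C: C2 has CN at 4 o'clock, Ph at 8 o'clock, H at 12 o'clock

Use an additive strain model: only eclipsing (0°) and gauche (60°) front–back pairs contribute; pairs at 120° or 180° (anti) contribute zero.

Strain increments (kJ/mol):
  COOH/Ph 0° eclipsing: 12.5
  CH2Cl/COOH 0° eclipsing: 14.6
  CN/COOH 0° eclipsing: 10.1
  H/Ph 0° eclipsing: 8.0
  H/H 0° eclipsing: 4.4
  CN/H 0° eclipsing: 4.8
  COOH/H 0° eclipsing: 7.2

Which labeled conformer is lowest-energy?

A

A (eclipsed): H(0°)/Ph(0°) eclipsed 8.0; COOH(120°)/H(120°) eclipsed 7.2; H(240°)/CN(240°) eclipsed 4.8 → 20.0 kJ/mol.
B (eclipsed): H(0°)/CN(0°) eclipsed 4.8; COOH(120°)/Ph(120°) eclipsed 12.5; H(240°)/H(240°) eclipsed 4.4 → 21.7 kJ/mol.
C (eclipsed): H(0°)/H(0°) eclipsed 4.4; COOH(120°)/CN(120°) eclipsed 10.1; H(240°)/Ph(240°) eclipsed 8.0 → 22.5 kJ/mol.
A has the lowest total (20.0 kJ/mol).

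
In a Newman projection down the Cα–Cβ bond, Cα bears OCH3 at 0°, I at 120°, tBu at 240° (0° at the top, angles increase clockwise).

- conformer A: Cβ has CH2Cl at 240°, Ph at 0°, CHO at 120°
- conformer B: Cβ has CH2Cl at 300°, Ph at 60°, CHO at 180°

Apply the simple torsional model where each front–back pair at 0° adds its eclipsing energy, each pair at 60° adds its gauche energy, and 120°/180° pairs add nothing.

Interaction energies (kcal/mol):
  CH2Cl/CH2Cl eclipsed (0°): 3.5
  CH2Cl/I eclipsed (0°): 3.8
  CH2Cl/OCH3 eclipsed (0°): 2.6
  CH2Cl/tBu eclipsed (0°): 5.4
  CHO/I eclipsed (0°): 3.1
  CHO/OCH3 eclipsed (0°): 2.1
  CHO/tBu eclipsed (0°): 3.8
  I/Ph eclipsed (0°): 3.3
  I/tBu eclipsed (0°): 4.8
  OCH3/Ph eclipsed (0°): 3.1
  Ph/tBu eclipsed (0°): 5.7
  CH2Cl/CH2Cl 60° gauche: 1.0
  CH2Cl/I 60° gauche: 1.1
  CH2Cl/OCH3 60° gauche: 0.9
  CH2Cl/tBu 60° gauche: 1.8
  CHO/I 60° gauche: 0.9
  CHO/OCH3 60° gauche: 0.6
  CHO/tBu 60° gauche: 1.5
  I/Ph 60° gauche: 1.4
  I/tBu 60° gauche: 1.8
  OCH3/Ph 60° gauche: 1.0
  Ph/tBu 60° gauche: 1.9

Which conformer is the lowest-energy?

A is eclipsed. OCH3 at 0° is eclipsed with Ph at 0° (3.1); I at 120° is eclipsed with CHO at 120° (3.1); tBu at 240° is eclipsed with CH2Cl at 240° (5.4). Total 11.6 kcal/mol.
B is staggered. OCH3 at 0° is gauche with CH2Cl at 300° (0.9); OCH3 at 0° is gauche with Ph at 60° (1.0); I at 120° is gauche with Ph at 60° (1.4); I at 120° is gauche with CHO at 180° (0.9); tBu at 240° is gauche with CH2Cl at 300° (1.8); tBu at 240° is gauche with CHO at 180° (1.5). Total 7.5 kcal/mol.
B has the lowest total (7.5 kcal/mol).

B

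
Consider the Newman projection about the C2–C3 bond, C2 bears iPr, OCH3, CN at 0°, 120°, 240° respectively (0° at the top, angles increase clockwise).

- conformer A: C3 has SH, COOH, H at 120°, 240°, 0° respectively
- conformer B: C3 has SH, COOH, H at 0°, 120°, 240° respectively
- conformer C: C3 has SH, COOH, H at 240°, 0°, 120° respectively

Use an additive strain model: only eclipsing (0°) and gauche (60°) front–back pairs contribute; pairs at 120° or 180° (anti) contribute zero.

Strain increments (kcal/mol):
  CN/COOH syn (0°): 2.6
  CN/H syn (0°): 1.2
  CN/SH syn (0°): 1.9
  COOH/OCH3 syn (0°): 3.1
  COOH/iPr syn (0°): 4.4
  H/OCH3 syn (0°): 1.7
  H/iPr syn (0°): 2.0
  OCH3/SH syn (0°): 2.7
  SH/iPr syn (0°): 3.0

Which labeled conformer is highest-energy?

A is eclipsed. iPr at 0° is eclipsed with H at 0° (2.0); OCH3 at 120° is eclipsed with SH at 120° (2.7); CN at 240° is eclipsed with COOH at 240° (2.6). Total 7.3 kcal/mol.
B is eclipsed. iPr at 0° is eclipsed with SH at 0° (3.0); OCH3 at 120° is eclipsed with COOH at 120° (3.1); CN at 240° is eclipsed with H at 240° (1.2). Total 7.3 kcal/mol.
C is eclipsed. iPr at 0° is eclipsed with COOH at 0° (4.4); OCH3 at 120° is eclipsed with H at 120° (1.7); CN at 240° is eclipsed with SH at 240° (1.9). Total 8.0 kcal/mol.
C has the highest total (8.0 kcal/mol).

C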